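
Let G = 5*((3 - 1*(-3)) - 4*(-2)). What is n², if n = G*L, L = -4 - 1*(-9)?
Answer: 122500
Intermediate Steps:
G = 70 (G = 5*((3 + 3) + 8) = 5*(6 + 8) = 5*14 = 70)
L = 5 (L = -4 + 9 = 5)
n = 350 (n = 70*5 = 350)
n² = 350² = 122500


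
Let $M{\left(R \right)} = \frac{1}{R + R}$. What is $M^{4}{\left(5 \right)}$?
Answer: $\frac{1}{10000} \approx 0.0001$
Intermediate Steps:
$M{\left(R \right)} = \frac{1}{2 R}$
$M^{4}{\left(5 \right)} = \left(\frac{1}{2 \cdot 5}\right)^{4} = \left(\frac{1}{2} \cdot \frac{1}{5}\right)^{4} = \left(\frac{1}{10}\right)^{4} = \frac{1}{10000}$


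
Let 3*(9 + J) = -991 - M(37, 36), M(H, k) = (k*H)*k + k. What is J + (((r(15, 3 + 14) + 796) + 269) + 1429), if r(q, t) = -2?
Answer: -41530/3 ≈ -13843.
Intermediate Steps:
M(H, k) = k + H*k**2 (M(H, k) = (H*k)*k + k = H*k**2 + k = k + H*k**2)
J = -49006/3 (J = -9 + (-991 - 36*(1 + 37*36))/3 = -9 + (-991 - 36*(1 + 1332))/3 = -9 + (-991 - 36*1333)/3 = -9 + (-991 - 1*47988)/3 = -9 + (-991 - 47988)/3 = -9 + (1/3)*(-48979) = -9 - 48979/3 = -49006/3 ≈ -16335.)
J + (((r(15, 3 + 14) + 796) + 269) + 1429) = -49006/3 + (((-2 + 796) + 269) + 1429) = -49006/3 + ((794 + 269) + 1429) = -49006/3 + (1063 + 1429) = -49006/3 + 2492 = -41530/3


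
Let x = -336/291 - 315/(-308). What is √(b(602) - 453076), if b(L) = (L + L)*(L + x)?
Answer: 3*√34353675103/1067 ≈ 521.13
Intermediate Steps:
x = -563/4268 (x = -336*1/291 - 315*(-1/308) = -112/97 + 45/44 = -563/4268 ≈ -0.13191)
b(L) = 2*L*(-563/4268 + L) (b(L) = (L + L)*(L - 563/4268) = (2*L)*(-563/4268 + L) = 2*L*(-563/4268 + L))
√(b(602) - 453076) = √((1/2134)*602*(-563 + 4268*602) - 453076) = √((1/2134)*602*(-563 + 2569336) - 453076) = √((1/2134)*602*2568773 - 453076) = √(773200673/1067 - 453076) = √(289768581/1067) = 3*√34353675103/1067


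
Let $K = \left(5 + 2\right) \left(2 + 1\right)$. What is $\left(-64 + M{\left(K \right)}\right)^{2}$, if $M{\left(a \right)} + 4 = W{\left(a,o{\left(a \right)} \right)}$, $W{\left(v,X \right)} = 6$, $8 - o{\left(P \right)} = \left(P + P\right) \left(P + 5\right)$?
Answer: $3844$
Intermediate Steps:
$o{\left(P \right)} = 8 - 2 P \left(5 + P\right)$ ($o{\left(P \right)} = 8 - \left(P + P\right) \left(P + 5\right) = 8 - 2 P \left(5 + P\right)$)
$K = 21$ ($K = 7 \cdot 3 = 21$)
$M{\left(a \right)} = 2$ ($M{\left(a \right)} = -4 + 6 = 2$)
$\left(-64 + M{\left(K \right)}\right)^{2} = \left(-64 + 2\right)^{2} = \left(-62\right)^{2} = 3844$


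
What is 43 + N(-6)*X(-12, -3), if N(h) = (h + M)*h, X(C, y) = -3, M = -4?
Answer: -137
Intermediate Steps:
N(h) = h*(-4 + h) (N(h) = (h - 4)*h = (-4 + h)*h = h*(-4 + h))
43 + N(-6)*X(-12, -3) = 43 - 6*(-4 - 6)*(-3) = 43 - 6*(-10)*(-3) = 43 + 60*(-3) = 43 - 180 = -137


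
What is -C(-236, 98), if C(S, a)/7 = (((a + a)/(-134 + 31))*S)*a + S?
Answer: -31561460/103 ≈ -3.0642e+5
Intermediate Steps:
C(S, a) = 7*S - 14*S*a²/103 (C(S, a) = 7*((((a + a)/(-134 + 31))*S)*a + S) = 7*((((2*a)/(-103))*S)*a + S) = 7*((((2*a)*(-1/103))*S)*a + S) = 7*(((-2*a/103)*S)*a + S) = 7*((-2*S*a/103)*a + S) = 7*(-2*S*a²/103 + S) = 7*(S - 2*S*a²/103) = 7*S - 14*S*a²/103)
-C(-236, 98) = -7*(-236)*(103 - 2*98²)/103 = -7*(-236)*(103 - 2*9604)/103 = -7*(-236)*(103 - 19208)/103 = -7*(-236)*(-19105)/103 = -1*31561460/103 = -31561460/103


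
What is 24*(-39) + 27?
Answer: -909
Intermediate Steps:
24*(-39) + 27 = -936 + 27 = -909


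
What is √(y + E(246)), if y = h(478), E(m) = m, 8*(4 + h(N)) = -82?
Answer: 3*√103/2 ≈ 15.223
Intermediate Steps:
h(N) = -57/4 (h(N) = -4 + (⅛)*(-82) = -4 - 41/4 = -57/4)
y = -57/4 ≈ -14.250
√(y + E(246)) = √(-57/4 + 246) = √(927/4) = 3*√103/2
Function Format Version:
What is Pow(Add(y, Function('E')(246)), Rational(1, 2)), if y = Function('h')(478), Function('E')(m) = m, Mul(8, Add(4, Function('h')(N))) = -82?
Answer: Mul(Rational(3, 2), Pow(103, Rational(1, 2))) ≈ 15.223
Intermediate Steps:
Function('h')(N) = Rational(-57, 4) (Function('h')(N) = Add(-4, Mul(Rational(1, 8), -82)) = Add(-4, Rational(-41, 4)) = Rational(-57, 4))
y = Rational(-57, 4) ≈ -14.250
Pow(Add(y, Function('E')(246)), Rational(1, 2)) = Pow(Add(Rational(-57, 4), 246), Rational(1, 2)) = Pow(Rational(927, 4), Rational(1, 2)) = Mul(Rational(3, 2), Pow(103, Rational(1, 2)))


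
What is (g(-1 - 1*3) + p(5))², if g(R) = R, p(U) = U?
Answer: 1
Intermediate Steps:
(g(-1 - 1*3) + p(5))² = ((-1 - 1*3) + 5)² = ((-1 - 3) + 5)² = (-4 + 5)² = 1² = 1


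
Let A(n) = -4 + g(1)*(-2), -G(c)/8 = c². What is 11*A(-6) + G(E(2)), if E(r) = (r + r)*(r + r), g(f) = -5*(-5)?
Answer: -2642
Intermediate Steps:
g(f) = 25
E(r) = 4*r² (E(r) = (2*r)*(2*r) = 4*r²)
G(c) = -8*c²
A(n) = -54 (A(n) = -4 + 25*(-2) = -4 - 50 = -54)
11*A(-6) + G(E(2)) = 11*(-54) - 8*(4*2²)² = -594 - 8*(4*4)² = -594 - 8*16² = -594 - 8*256 = -594 - 2048 = -2642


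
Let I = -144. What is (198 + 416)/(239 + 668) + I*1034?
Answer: -135048058/907 ≈ -1.4890e+5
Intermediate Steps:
(198 + 416)/(239 + 668) + I*1034 = (198 + 416)/(239 + 668) - 144*1034 = 614/907 - 148896 = -135048058/907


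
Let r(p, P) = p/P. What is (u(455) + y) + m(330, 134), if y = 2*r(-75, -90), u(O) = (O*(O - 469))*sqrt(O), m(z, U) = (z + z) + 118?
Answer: 2339/3 - 6370*sqrt(455) ≈ -1.3510e+5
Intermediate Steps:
m(z, U) = 118 + 2*z (m(z, U) = 2*z + 118 = 118 + 2*z)
u(O) = O**(3/2)*(-469 + O) (u(O) = (O*(-469 + O))*sqrt(O) = O**(3/2)*(-469 + O))
y = 5/3 (y = 2*(-75/(-90)) = 2*(-75*(-1/90)) = 2*(5/6) = 5/3 ≈ 1.6667)
(u(455) + y) + m(330, 134) = (455**(3/2)*(-469 + 455) + 5/3) + (118 + 2*330) = ((455*sqrt(455))*(-14) + 5/3) + (118 + 660) = (-6370*sqrt(455) + 5/3) + 778 = (5/3 - 6370*sqrt(455)) + 778 = 2339/3 - 6370*sqrt(455)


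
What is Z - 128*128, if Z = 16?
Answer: -16368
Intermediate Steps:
Z - 128*128 = 16 - 128*128 = 16 - 16384 = -16368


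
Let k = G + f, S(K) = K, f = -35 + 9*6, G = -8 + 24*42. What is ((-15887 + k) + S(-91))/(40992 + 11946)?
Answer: -14959/52938 ≈ -0.28258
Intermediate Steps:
G = 1000 (G = -8 + 1008 = 1000)
f = 19 (f = -35 + 54 = 19)
k = 1019 (k = 1000 + 19 = 1019)
((-15887 + k) + S(-91))/(40992 + 11946) = ((-15887 + 1019) - 91)/(40992 + 11946) = (-14868 - 91)/52938 = -14959*1/52938 = -14959/52938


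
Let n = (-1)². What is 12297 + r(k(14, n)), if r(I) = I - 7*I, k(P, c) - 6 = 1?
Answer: 12255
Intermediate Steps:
n = 1
k(P, c) = 7 (k(P, c) = 6 + 1 = 7)
r(I) = -6*I
12297 + r(k(14, n)) = 12297 - 6*7 = 12297 - 42 = 12255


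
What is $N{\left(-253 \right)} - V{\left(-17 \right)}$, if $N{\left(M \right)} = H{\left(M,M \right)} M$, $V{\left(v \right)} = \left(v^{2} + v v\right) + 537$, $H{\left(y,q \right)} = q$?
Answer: $62894$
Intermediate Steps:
$V{\left(v \right)} = 537 + 2 v^{2}$ ($V{\left(v \right)} = \left(v^{2} + v^{2}\right) + 537 = 2 v^{2} + 537 = 537 + 2 v^{2}$)
$N{\left(M \right)} = M^{2}$ ($N{\left(M \right)} = M M = M^{2}$)
$N{\left(-253 \right)} - V{\left(-17 \right)} = \left(-253\right)^{2} - \left(537 + 2 \left(-17\right)^{2}\right) = 64009 - \left(537 + 2 \cdot 289\right) = 64009 - \left(537 + 578\right) = 64009 - 1115 = 62894$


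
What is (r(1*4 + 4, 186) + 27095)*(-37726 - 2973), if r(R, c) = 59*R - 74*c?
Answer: -561768297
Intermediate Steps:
r(R, c) = -74*c + 59*R
(r(1*4 + 4, 186) + 27095)*(-37726 - 2973) = ((-74*186 + 59*(1*4 + 4)) + 27095)*(-37726 - 2973) = ((-13764 + 59*(4 + 4)) + 27095)*(-40699) = ((-13764 + 59*8) + 27095)*(-40699) = ((-13764 + 472) + 27095)*(-40699) = (-13292 + 27095)*(-40699) = 13803*(-40699) = -561768297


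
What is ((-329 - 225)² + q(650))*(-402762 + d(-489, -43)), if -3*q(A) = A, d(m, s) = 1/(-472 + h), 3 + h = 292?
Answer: -67816234373806/549 ≈ -1.2353e+11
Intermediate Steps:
h = 289 (h = -3 + 292 = 289)
d(m, s) = -1/183 (d(m, s) = 1/(-472 + 289) = 1/(-183) = -1/183)
q(A) = -A/3
((-329 - 225)² + q(650))*(-402762 + d(-489, -43)) = ((-329 - 225)² - ⅓*650)*(-402762 - 1/183) = ((-554)² - 650/3)*(-73705447/183) = (306916 - 650/3)*(-73705447/183) = (920098/3)*(-73705447/183) = -67816234373806/549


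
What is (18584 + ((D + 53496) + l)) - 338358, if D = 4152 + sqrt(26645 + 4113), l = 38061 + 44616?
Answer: -179449 + 13*sqrt(182) ≈ -1.7927e+5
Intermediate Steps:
l = 82677
D = 4152 + 13*sqrt(182) (D = 4152 + sqrt(30758) = 4152 + 13*sqrt(182) ≈ 4327.4)
(18584 + ((D + 53496) + l)) - 338358 = (18584 + (((4152 + 13*sqrt(182)) + 53496) + 82677)) - 338358 = (18584 + ((57648 + 13*sqrt(182)) + 82677)) - 338358 = (18584 + (140325 + 13*sqrt(182))) - 338358 = (158909 + 13*sqrt(182)) - 338358 = -179449 + 13*sqrt(182)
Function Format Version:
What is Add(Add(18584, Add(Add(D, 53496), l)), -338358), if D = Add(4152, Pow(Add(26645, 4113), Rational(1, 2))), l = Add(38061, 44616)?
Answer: Add(-179449, Mul(13, Pow(182, Rational(1, 2)))) ≈ -1.7927e+5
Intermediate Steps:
l = 82677
D = Add(4152, Mul(13, Pow(182, Rational(1, 2)))) (D = Add(4152, Pow(30758, Rational(1, 2))) = Add(4152, Mul(13, Pow(182, Rational(1, 2)))) ≈ 4327.4)
Add(Add(18584, Add(Add(D, 53496), l)), -338358) = Add(Add(18584, Add(Add(Add(4152, Mul(13, Pow(182, Rational(1, 2)))), 53496), 82677)), -338358) = Add(Add(18584, Add(Add(57648, Mul(13, Pow(182, Rational(1, 2)))), 82677)), -338358) = Add(Add(18584, Add(140325, Mul(13, Pow(182, Rational(1, 2))))), -338358) = Add(Add(158909, Mul(13, Pow(182, Rational(1, 2)))), -338358) = Add(-179449, Mul(13, Pow(182, Rational(1, 2))))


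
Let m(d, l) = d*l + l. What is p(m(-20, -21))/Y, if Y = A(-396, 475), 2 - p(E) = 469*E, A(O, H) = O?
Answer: 187129/396 ≈ 472.55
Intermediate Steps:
m(d, l) = l + d*l
p(E) = 2 - 469*E
Y = -396
p(m(-20, -21))/Y = (2 - (-9849)*(1 - 20))/(-396) = (2 - (-9849)*(-19))*(-1/396) = (2 - 469*399)*(-1/396) = (2 - 187131)*(-1/396) = -187129*(-1/396) = 187129/396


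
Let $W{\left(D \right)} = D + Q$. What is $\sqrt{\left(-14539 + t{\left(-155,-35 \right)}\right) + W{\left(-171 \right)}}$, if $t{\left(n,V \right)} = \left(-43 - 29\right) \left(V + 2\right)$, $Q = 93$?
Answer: $i \sqrt{12241} \approx 110.64 i$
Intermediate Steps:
$t{\left(n,V \right)} = -144 - 72 V$ ($t{\left(n,V \right)} = - 72 \left(2 + V\right) = -144 - 72 V$)
$W{\left(D \right)} = 93 + D$ ($W{\left(D \right)} = D + 93 = 93 + D$)
$\sqrt{\left(-14539 + t{\left(-155,-35 \right)}\right) + W{\left(-171 \right)}} = \sqrt{\left(-14539 - -2376\right) + \left(93 - 171\right)} = \sqrt{\left(-14539 + \left(-144 + 2520\right)\right) - 78} = \sqrt{\left(-14539 + 2376\right) - 78} = \sqrt{-12163 - 78} = \sqrt{-12241} = i \sqrt{12241}$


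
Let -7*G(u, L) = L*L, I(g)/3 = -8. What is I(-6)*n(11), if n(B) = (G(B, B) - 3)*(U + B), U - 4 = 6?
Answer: 10224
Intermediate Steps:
U = 10 (U = 4 + 6 = 10)
I(g) = -24 (I(g) = 3*(-8) = -24)
G(u, L) = -L²/7 (G(u, L) = -L*L/7 = -L²/7)
n(B) = (-3 - B²/7)*(10 + B) (n(B) = (-B²/7 - 3)*(10 + B) = (-3 - B²/7)*(10 + B))
I(-6)*n(11) = -24*(-30 - 3*11 - 10/7*11² - ⅐*11³) = -24*(-30 - 33 - 10/7*121 - ⅐*1331) = -24*(-30 - 33 - 1210/7 - 1331/7) = -24*(-426) = 10224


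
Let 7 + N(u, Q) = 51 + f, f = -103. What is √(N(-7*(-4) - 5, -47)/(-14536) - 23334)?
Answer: 209*I*√28218010/7268 ≈ 152.75*I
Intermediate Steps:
N(u, Q) = -59 (N(u, Q) = -7 + (51 - 103) = -7 - 52 = -59)
√(N(-7*(-4) - 5, -47)/(-14536) - 23334) = √(-59/(-14536) - 23334) = √(-59*(-1/14536) - 23334) = √(59/14536 - 23334) = √(-339182965/14536) = 209*I*√28218010/7268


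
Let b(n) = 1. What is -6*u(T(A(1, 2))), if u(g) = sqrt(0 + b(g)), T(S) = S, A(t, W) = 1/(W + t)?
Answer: -6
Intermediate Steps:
u(g) = 1 (u(g) = sqrt(0 + 1) = sqrt(1) = 1)
-6*u(T(A(1, 2))) = -6*1 = -6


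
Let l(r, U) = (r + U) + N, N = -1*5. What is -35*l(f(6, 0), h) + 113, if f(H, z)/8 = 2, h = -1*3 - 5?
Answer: 8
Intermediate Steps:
h = -8 (h = -3 - 5 = -8)
f(H, z) = 16 (f(H, z) = 8*2 = 16)
N = -5
l(r, U) = -5 + U + r (l(r, U) = (r + U) - 5 = (U + r) - 5 = -5 + U + r)
-35*l(f(6, 0), h) + 113 = -35*(-5 - 8 + 16) + 113 = -35*3 + 113 = -105 + 113 = 8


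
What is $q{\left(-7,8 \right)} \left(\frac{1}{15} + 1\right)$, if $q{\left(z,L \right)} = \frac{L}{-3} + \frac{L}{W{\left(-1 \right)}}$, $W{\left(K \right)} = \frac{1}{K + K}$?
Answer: $- \frac{896}{45} \approx -19.911$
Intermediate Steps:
$W{\left(K \right)} = \frac{1}{2 K}$
$q{\left(z,L \right)} = - \frac{7 L}{3}$ ($q{\left(z,L \right)} = \frac{L}{-3} + \frac{L}{\frac{1}{2} \frac{1}{-1}} = L \left(- \frac{1}{3}\right) + \frac{L}{\frac{1}{2} \left(-1\right)} = - \frac{L}{3} + \frac{L}{- \frac{1}{2}} = - \frac{L}{3} + L \left(-2\right) = - \frac{L}{3} - 2 L = - \frac{7 L}{3}$)
$q{\left(-7,8 \right)} \left(\frac{1}{15} + 1\right) = \left(- \frac{7}{3}\right) 8 \left(\frac{1}{15} + 1\right) = - \frac{56 \left(\frac{1}{15} + 1\right)}{3} = \left(- \frac{56}{3}\right) \frac{16}{15} = - \frac{896}{45}$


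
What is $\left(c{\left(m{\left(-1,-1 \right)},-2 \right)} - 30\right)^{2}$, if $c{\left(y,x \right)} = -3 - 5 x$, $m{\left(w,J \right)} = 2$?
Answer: $529$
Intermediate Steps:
$\left(c{\left(m{\left(-1,-1 \right)},-2 \right)} - 30\right)^{2} = \left(\left(-3 - -10\right) - 30\right)^{2} = \left(\left(-3 + 10\right) - 30\right)^{2} = \left(7 - 30\right)^{2} = \left(-23\right)^{2} = 529$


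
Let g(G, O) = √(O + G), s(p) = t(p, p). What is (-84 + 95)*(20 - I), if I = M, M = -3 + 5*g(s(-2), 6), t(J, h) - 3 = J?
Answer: 253 - 55*√7 ≈ 107.48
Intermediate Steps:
t(J, h) = 3 + J
s(p) = 3 + p
g(G, O) = √(G + O)
M = -3 + 5*√7 (M = -3 + 5*√((3 - 2) + 6) = -3 + 5*√(1 + 6) = -3 + 5*√7 ≈ 10.229)
I = -3 + 5*√7 ≈ 10.229
(-84 + 95)*(20 - I) = (-84 + 95)*(20 - (-3 + 5*√7)) = 11*(20 + (3 - 5*√7)) = 11*(23 - 5*√7) = 253 - 55*√7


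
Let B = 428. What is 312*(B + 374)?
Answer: 250224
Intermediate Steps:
312*(B + 374) = 312*(428 + 374) = 312*802 = 250224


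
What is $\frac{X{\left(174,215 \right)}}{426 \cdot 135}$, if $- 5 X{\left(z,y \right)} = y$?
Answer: $- \frac{43}{57510} \approx -0.0007477$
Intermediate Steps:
$X{\left(z,y \right)} = - \frac{y}{5}$
$\frac{X{\left(174,215 \right)}}{426 \cdot 135} = \frac{\left(- \frac{1}{5}\right) 215}{426 \cdot 135} = - \frac{43}{57510}$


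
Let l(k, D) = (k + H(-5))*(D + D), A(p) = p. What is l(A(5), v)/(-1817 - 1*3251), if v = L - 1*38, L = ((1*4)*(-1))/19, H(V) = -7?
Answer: -726/24073 ≈ -0.030158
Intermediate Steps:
L = -4/19 (L = (4*(-1))*(1/19) = -4*1/19 = -4/19 ≈ -0.21053)
v = -726/19 (v = -4/19 - 1*38 = -4/19 - 38 = -726/19 ≈ -38.211)
l(k, D) = 2*D*(-7 + k) (l(k, D) = (k - 7)*(D + D) = (-7 + k)*(2*D) = 2*D*(-7 + k))
l(A(5), v)/(-1817 - 1*3251) = (2*(-726/19)*(-7 + 5))/(-1817 - 1*3251) = (2*(-726/19)*(-2))/(-1817 - 3251) = (2904/19)/(-5068) = (2904/19)*(-1/5068) = -726/24073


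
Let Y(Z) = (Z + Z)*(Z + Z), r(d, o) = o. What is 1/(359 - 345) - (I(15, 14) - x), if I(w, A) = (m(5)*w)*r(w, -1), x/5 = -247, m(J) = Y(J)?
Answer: 3711/14 ≈ 265.07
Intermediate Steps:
Y(Z) = 4*Z² (Y(Z) = (2*Z)*(2*Z) = 4*Z²)
m(J) = 4*J²
x = -1235 (x = 5*(-247) = -1235)
I(w, A) = -100*w (I(w, A) = ((4*5²)*w)*(-1) = ((4*25)*w)*(-1) = (100*w)*(-1) = -100*w)
1/(359 - 345) - (I(15, 14) - x) = 1/(359 - 345) - (-100*15 - 1*(-1235)) = 1/14 - (-1500 + 1235) = 1/14 - 1*(-265) = 1/14 + 265 = 3711/14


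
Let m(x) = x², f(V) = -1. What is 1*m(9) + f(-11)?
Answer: 80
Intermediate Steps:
1*m(9) + f(-11) = 1*9² - 1 = 1*81 - 1 = 81 - 1 = 80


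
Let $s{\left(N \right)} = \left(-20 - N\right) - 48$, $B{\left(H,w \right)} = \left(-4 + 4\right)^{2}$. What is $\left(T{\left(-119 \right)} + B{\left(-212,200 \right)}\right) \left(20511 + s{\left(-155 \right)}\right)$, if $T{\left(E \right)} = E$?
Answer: $-2451162$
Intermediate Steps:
$B{\left(H,w \right)} = 0$ ($B{\left(H,w \right)} = 0^{2} = 0$)
$s{\left(N \right)} = -68 - N$ ($s{\left(N \right)} = \left(-20 - N\right) - 48 = -68 - N$)
$\left(T{\left(-119 \right)} + B{\left(-212,200 \right)}\right) \left(20511 + s{\left(-155 \right)}\right) = \left(-119 + 0\right) \left(20511 - -87\right) = - 119 \left(20511 + \left(-68 + 155\right)\right) = - 119 \left(20511 + 87\right) = \left(-119\right) 20598 = -2451162$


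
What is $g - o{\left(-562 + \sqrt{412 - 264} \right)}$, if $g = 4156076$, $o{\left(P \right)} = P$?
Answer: $4156638 - 2 \sqrt{37} \approx 4.1566 \cdot 10^{6}$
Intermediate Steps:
$g - o{\left(-562 + \sqrt{412 - 264} \right)} = 4156076 - \left(-562 + \sqrt{412 - 264}\right) = 4156076 - \left(-562 + \sqrt{148}\right) = 4156076 - \left(-562 + 2 \sqrt{37}\right) = 4156076 + \left(562 - 2 \sqrt{37}\right) = 4156638 - 2 \sqrt{37}$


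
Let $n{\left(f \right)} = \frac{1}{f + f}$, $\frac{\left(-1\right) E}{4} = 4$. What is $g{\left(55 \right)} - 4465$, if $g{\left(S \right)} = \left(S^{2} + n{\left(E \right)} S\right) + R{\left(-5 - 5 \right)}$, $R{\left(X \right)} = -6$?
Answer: $- \frac{46327}{32} \approx -1447.7$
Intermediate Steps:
$E = -16$ ($E = \left(-4\right) 4 = -16$)
$n{\left(f \right)} = \frac{1}{2 f}$
$g{\left(S \right)} = -6 + S^{2} - \frac{S}{32}$ ($g{\left(S \right)} = \left(S^{2} + \frac{1}{2 \left(-16\right)} S\right) - 6 = \left(S^{2} + \frac{1}{2} \left(- \frac{1}{16}\right) S\right) - 6 = \left(S^{2} - \frac{S}{32}\right) - 6 = -6 + S^{2} - \frac{S}{32}$)
$g{\left(55 \right)} - 4465 = \left(-6 + 55^{2} - \frac{55}{32}\right) - 4465 = \left(-6 + 3025 - \frac{55}{32}\right) - 4465 = \frac{96553}{32} - 4465 = - \frac{46327}{32}$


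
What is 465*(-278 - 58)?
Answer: -156240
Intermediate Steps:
465*(-278 - 58) = 465*(-336) = -156240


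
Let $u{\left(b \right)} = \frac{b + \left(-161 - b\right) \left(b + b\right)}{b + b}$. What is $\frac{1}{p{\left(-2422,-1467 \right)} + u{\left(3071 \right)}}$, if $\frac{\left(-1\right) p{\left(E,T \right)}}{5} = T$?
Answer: $\frac{2}{8207} \approx 0.00024369$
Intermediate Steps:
$p{\left(E,T \right)} = - 5 T$
$u{\left(b \right)} = \frac{b + 2 b \left(-161 - b\right)}{2 b}$ ($u{\left(b \right)} = \frac{b + \left(-161 - b\right) 2 b}{2 b} = \left(b + 2 b \left(-161 - b\right)\right) \frac{1}{2 b} = \frac{b + 2 b \left(-161 - b\right)}{2 b}$)
$\frac{1}{p{\left(-2422,-1467 \right)} + u{\left(3071 \right)}} = \frac{1}{\left(-5\right) \left(-1467\right) - \frac{6463}{2}} = \frac{1}{7335 - \frac{6463}{2}} = \frac{1}{\frac{8207}{2}} = \frac{2}{8207}$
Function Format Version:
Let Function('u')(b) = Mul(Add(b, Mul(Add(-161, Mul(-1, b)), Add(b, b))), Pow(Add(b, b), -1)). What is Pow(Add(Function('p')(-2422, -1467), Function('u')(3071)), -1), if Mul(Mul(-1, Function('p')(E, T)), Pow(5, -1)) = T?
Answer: Rational(2, 8207) ≈ 0.00024369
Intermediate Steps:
Function('p')(E, T) = Mul(-5, T)
Function('u')(b) = Mul(Rational(1, 2), Pow(b, -1), Add(b, Mul(2, b, Add(-161, Mul(-1, b))))) (Function('u')(b) = Mul(Add(b, Mul(Add(-161, Mul(-1, b)), Mul(2, b))), Pow(Mul(2, b), -1)) = Mul(Add(b, Mul(2, b, Add(-161, Mul(-1, b)))), Mul(Rational(1, 2), Pow(b, -1))) = Mul(Rational(1, 2), Pow(b, -1), Add(b, Mul(2, b, Add(-161, Mul(-1, b))))))
Pow(Add(Function('p')(-2422, -1467), Function('u')(3071)), -1) = Pow(Add(Mul(-5, -1467), Add(Rational(-321, 2), Mul(-1, 3071))), -1) = Pow(Add(7335, Add(Rational(-321, 2), -3071)), -1) = Pow(Add(7335, Rational(-6463, 2)), -1) = Pow(Rational(8207, 2), -1) = Rational(2, 8207)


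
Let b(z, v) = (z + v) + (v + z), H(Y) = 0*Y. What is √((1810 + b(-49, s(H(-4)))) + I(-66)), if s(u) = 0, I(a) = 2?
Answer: √1714 ≈ 41.401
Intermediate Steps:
H(Y) = 0
b(z, v) = 2*v + 2*z (b(z, v) = (v + z) + (v + z) = 2*v + 2*z)
√((1810 + b(-49, s(H(-4)))) + I(-66)) = √((1810 + (2*0 + 2*(-49))) + 2) = √((1810 + (0 - 98)) + 2) = √((1810 - 98) + 2) = √(1712 + 2) = √1714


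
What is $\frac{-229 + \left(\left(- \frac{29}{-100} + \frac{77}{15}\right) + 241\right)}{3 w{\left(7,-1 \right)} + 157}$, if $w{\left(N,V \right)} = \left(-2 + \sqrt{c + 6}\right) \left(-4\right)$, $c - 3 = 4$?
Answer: $\frac{946087}{9266700} + \frac{5227 \sqrt{13}}{772225} \approx 0.1265$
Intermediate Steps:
$c = 7$ ($c = 3 + 4 = 7$)
$w{\left(N,V \right)} = 8 - 4 \sqrt{13}$ ($w{\left(N,V \right)} = \left(-2 + \sqrt{7 + 6}\right) \left(-4\right) = \left(-2 + \sqrt{13}\right) \left(-4\right) = 8 - 4 \sqrt{13}$)
$\frac{-229 + \left(\left(- \frac{29}{-100} + \frac{77}{15}\right) + 241\right)}{3 w{\left(7,-1 \right)} + 157} = \frac{-229 + \left(\left(- \frac{29}{-100} + \frac{77}{15}\right) + 241\right)}{3 \left(8 - 4 \sqrt{13}\right) + 157} = \frac{-229 + \left(\left(\left(-29\right) \left(- \frac{1}{100}\right) + 77 \cdot \frac{1}{15}\right) + 241\right)}{\left(24 - 12 \sqrt{13}\right) + 157} = \frac{-229 + \left(\left(\frac{29}{100} + \frac{77}{15}\right) + 241\right)}{181 - 12 \sqrt{13}} = \frac{-229 + \left(\frac{1627}{300} + 241\right)}{181 - 12 \sqrt{13}} = \frac{-229 + \frac{73927}{300}}{181 - 12 \sqrt{13}} = \frac{5227}{300 \left(181 - 12 \sqrt{13}\right)}$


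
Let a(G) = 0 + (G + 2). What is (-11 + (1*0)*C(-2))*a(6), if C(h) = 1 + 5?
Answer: -88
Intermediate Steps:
C(h) = 6
a(G) = 2 + G (a(G) = 0 + (2 + G) = 2 + G)
(-11 + (1*0)*C(-2))*a(6) = (-11 + (1*0)*6)*(2 + 6) = (-11 + 0*6)*8 = (-11 + 0)*8 = -11*8 = -88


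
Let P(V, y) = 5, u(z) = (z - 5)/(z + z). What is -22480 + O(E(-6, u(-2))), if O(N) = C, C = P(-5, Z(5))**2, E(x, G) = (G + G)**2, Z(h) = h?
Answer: -22455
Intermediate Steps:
u(z) = (-5 + z)/(2*z) (u(z) = (-5 + z)/((2*z)) = (-5 + z)*(1/(2*z)) = (-5 + z)/(2*z))
E(x, G) = 4*G**2 (E(x, G) = (2*G)**2 = 4*G**2)
C = 25 (C = 5**2 = 25)
O(N) = 25
-22480 + O(E(-6, u(-2))) = -22480 + 25 = -22455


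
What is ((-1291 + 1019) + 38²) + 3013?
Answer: 4185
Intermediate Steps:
((-1291 + 1019) + 38²) + 3013 = (-272 + 1444) + 3013 = 1172 + 3013 = 4185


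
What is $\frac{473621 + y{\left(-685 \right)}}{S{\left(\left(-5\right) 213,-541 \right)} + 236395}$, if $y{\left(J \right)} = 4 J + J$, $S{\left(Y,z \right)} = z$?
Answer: $\frac{26122}{13103} \approx 1.9936$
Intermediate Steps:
$y{\left(J \right)} = 5 J$
$\frac{473621 + y{\left(-685 \right)}}{S{\left(\left(-5\right) 213,-541 \right)} + 236395} = \frac{473621 + 5 \left(-685\right)}{-541 + 236395} = \frac{473621 - 3425}{235854} = 470196 \cdot \frac{1}{235854} = \frac{26122}{13103}$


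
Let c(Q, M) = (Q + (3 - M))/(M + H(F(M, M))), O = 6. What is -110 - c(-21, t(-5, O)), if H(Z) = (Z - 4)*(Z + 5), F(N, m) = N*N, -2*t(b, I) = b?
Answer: -48622/445 ≈ -109.26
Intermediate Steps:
t(b, I) = -b/2
F(N, m) = N²
H(Z) = (-4 + Z)*(5 + Z)
c(Q, M) = (3 + Q - M)/(-20 + M + M² + M⁴) (c(Q, M) = (Q + (3 - M))/(M + (-20 + M² + (M²)²)) = (3 + Q - M)/(M + (-20 + M² + M⁴)) = (3 + Q - M)/(-20 + M + M² + M⁴))
-110 - c(-21, t(-5, O)) = -110 - (3 - 21 - (-1)*(-5)/2)/(-20 - ½*(-5) + (-½*(-5))² + (-½*(-5))⁴) = -110 - (3 - 21 - 1*5/2)/(-20 + 5/2 + (5/2)² + (5/2)⁴) = -110 - (3 - 21 - 5/2)/(-20 + 5/2 + 25/4 + 625/16) = -110 - (-41)/(445/16*2) = -110 - 16*(-41)/(445*2) = -110 - 1*(-328/445) = -110 + 328/445 = -48622/445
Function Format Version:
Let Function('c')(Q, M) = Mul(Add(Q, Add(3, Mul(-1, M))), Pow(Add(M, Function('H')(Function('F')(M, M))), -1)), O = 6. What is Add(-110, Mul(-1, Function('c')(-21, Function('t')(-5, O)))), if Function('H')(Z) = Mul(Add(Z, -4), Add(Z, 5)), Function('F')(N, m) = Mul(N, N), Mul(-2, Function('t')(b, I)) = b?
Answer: Rational(-48622, 445) ≈ -109.26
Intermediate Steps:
Function('t')(b, I) = Mul(Rational(-1, 2), b)
Function('F')(N, m) = Pow(N, 2)
Function('H')(Z) = Mul(Add(-4, Z), Add(5, Z))
Function('c')(Q, M) = Mul(Pow(Add(-20, M, Pow(M, 2), Pow(M, 4)), -1), Add(3, Q, Mul(-1, M))) (Function('c')(Q, M) = Mul(Add(Q, Add(3, Mul(-1, M))), Pow(Add(M, Add(-20, Pow(M, 2), Pow(Pow(M, 2), 2))), -1)) = Mul(Add(3, Q, Mul(-1, M)), Pow(Add(M, Add(-20, Pow(M, 2), Pow(M, 4))), -1)) = Mul(Add(3, Q, Mul(-1, M)), Pow(Add(-20, M, Pow(M, 2), Pow(M, 4)), -1)) = Mul(Pow(Add(-20, M, Pow(M, 2), Pow(M, 4)), -1), Add(3, Q, Mul(-1, M))))
Add(-110, Mul(-1, Function('c')(-21, Function('t')(-5, O)))) = Add(-110, Mul(-1, Mul(Pow(Add(-20, Mul(Rational(-1, 2), -5), Pow(Mul(Rational(-1, 2), -5), 2), Pow(Mul(Rational(-1, 2), -5), 4)), -1), Add(3, -21, Mul(-1, Mul(Rational(-1, 2), -5)))))) = Add(-110, Mul(-1, Mul(Pow(Add(-20, Rational(5, 2), Pow(Rational(5, 2), 2), Pow(Rational(5, 2), 4)), -1), Add(3, -21, Mul(-1, Rational(5, 2)))))) = Add(-110, Mul(-1, Mul(Pow(Add(-20, Rational(5, 2), Rational(25, 4), Rational(625, 16)), -1), Add(3, -21, Rational(-5, 2))))) = Add(-110, Mul(-1, Mul(Pow(Rational(445, 16), -1), Rational(-41, 2)))) = Add(-110, Mul(-1, Mul(Rational(16, 445), Rational(-41, 2)))) = Add(-110, Mul(-1, Rational(-328, 445))) = Add(-110, Rational(328, 445)) = Rational(-48622, 445)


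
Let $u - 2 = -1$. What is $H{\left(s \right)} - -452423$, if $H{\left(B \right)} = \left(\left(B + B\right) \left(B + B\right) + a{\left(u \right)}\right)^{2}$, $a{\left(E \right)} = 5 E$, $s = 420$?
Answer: $497878868448$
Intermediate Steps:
$u = 1$ ($u = 2 - 1 = 1$)
$H{\left(B \right)} = \left(5 + 4 B^{2}\right)^{2}$ ($H{\left(B \right)} = \left(\left(B + B\right) \left(B + B\right) + 5 \cdot 1\right)^{2} = \left(2 B 2 B + 5\right)^{2} = \left(4 B^{2} + 5\right)^{2} = \left(5 + 4 B^{2}\right)^{2}$)
$H{\left(s \right)} - -452423 = \left(5 + 4 \cdot 420^{2}\right)^{2} - -452423 = \left(5 + 4 \cdot 176400\right)^{2} + 452423 = \left(5 + 705600\right)^{2} + 452423 = 705605^{2} + 452423 = 497878416025 + 452423 = 497878868448$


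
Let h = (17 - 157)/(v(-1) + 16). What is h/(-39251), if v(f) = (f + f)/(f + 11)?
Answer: 700/3100829 ≈ 0.00022575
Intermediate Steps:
v(f) = 2*f/(11 + f) (v(f) = (2*f)/(11 + f) = 2*f/(11 + f))
h = -700/79 (h = (17 - 157)/(2*(-1)/(11 - 1) + 16) = -140/(2*(-1)/10 + 16) = -140/(2*(-1)*(1/10) + 16) = -140/(-1/5 + 16) = -140/79/5 = -140*5/79 = -700/79 ≈ -8.8608)
h/(-39251) = -700/79/(-39251) = -700/79*(-1/39251) = 700/3100829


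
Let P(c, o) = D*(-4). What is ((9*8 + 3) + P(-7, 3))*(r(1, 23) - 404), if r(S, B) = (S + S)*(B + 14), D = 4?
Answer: -19470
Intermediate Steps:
r(S, B) = 2*S*(14 + B) (r(S, B) = (2*S)*(14 + B) = 2*S*(14 + B))
P(c, o) = -16 (P(c, o) = 4*(-4) = -16)
((9*8 + 3) + P(-7, 3))*(r(1, 23) - 404) = ((9*8 + 3) - 16)*(2*1*(14 + 23) - 404) = ((72 + 3) - 16)*(2*1*37 - 404) = (75 - 16)*(74 - 404) = 59*(-330) = -19470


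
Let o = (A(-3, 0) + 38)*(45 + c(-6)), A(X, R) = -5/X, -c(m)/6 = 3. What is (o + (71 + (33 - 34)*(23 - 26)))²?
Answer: 1311025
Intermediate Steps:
c(m) = -18 (c(m) = -6*3 = -18)
o = 1071 (o = (-5/(-3) + 38)*(45 - 18) = (-5*(-⅓) + 38)*27 = (5/3 + 38)*27 = (119/3)*27 = 1071)
(o + (71 + (33 - 34)*(23 - 26)))² = (1071 + (71 + (33 - 34)*(23 - 26)))² = (1071 + (71 - 1*(-3)))² = (1071 + (71 + 3))² = (1071 + 74)² = 1145² = 1311025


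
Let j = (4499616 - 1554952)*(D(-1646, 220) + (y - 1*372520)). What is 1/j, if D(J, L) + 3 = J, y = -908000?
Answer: -1/3775556896216 ≈ -2.6486e-13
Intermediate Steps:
D(J, L) = -3 + J
j = -3775556896216 (j = (4499616 - 1554952)*((-3 - 1646) + (-908000 - 1*372520)) = 2944664*(-1649 + (-908000 - 372520)) = 2944664*(-1649 - 1280520) = 2944664*(-1282169) = -3775556896216)
1/j = 1/(-3775556896216) = -1/3775556896216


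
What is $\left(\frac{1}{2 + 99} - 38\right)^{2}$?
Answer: $\frac{14722569}{10201} \approx 1443.2$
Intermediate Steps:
$\left(\frac{1}{2 + 99} - 38\right)^{2} = \left(\frac{1}{101} - 38\right)^{2} = \left(- \frac{3837}{101}\right)^{2} = \frac{14722569}{10201}$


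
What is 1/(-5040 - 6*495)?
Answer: -1/8010 ≈ -0.00012484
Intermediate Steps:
1/(-5040 - 6*495) = 1/(-5040 - 2970) = 1/(-8010) = -1/8010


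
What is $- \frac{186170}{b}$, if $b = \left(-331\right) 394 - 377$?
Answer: $\frac{186170}{130791} \approx 1.4234$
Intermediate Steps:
$b = -130791$ ($b = -130414 - 377 = -130791$)
$- \frac{186170}{b} = - \frac{186170}{-130791} = \left(-186170\right) \left(- \frac{1}{130791}\right) = \frac{186170}{130791}$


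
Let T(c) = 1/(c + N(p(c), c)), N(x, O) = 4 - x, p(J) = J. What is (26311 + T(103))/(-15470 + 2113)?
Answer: -105245/53428 ≈ -1.9698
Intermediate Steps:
T(c) = 1/4 (T(c) = 1/(c + (4 - c)) = 1/4)
(26311 + T(103))/(-15470 + 2113) = (26311 + 1/4)/(-15470 + 2113) = (105245/4)/(-13357) = (105245/4)*(-1/13357) = -105245/53428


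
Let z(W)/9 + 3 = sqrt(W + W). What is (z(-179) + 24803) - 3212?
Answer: 21564 + 9*I*sqrt(358) ≈ 21564.0 + 170.29*I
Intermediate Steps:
z(W) = -27 + 9*sqrt(2)*sqrt(W) (z(W) = -27 + 9*sqrt(W + W) = -27 + 9*sqrt(2*W) = -27 + 9*(sqrt(2)*sqrt(W)) = -27 + 9*sqrt(2)*sqrt(W))
(z(-179) + 24803) - 3212 = ((-27 + 9*sqrt(2)*sqrt(-179)) + 24803) - 3212 = ((-27 + 9*sqrt(2)*(I*sqrt(179))) + 24803) - 3212 = ((-27 + 9*I*sqrt(358)) + 24803) - 3212 = (24776 + 9*I*sqrt(358)) - 3212 = 21564 + 9*I*sqrt(358)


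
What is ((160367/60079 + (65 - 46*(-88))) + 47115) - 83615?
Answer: -1945618206/60079 ≈ -32384.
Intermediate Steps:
((160367/60079 + (65 - 46*(-88))) + 47115) - 83615 = ((160367*(1/60079) + (65 + 4048)) + 47115) - 83615 = ((160367/60079 + 4113) + 47115) - 83615 = (247265294/60079 + 47115) - 83615 = 3077887379/60079 - 83615 = -1945618206/60079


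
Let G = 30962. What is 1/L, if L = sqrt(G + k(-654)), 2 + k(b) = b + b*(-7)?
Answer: sqrt(969)/5814 ≈ 0.0053541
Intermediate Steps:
k(b) = -2 - 6*b (k(b) = -2 + (b + b*(-7)) = -2 + (b - 7*b) = -2 - 6*b)
L = 6*sqrt(969) (L = sqrt(30962 + (-2 - 6*(-654))) = sqrt(30962 + (-2 + 3924)) = sqrt(30962 + 3922) = sqrt(34884) = 6*sqrt(969) ≈ 186.77)
1/L = 1/(6*sqrt(969)) = sqrt(969)/5814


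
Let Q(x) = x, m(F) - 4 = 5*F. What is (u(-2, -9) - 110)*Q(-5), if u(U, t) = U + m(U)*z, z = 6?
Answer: 740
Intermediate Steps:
m(F) = 4 + 5*F
u(U, t) = 24 + 31*U (u(U, t) = U + (4 + 5*U)*6 = U + (24 + 30*U) = 24 + 31*U)
(u(-2, -9) - 110)*Q(-5) = ((24 + 31*(-2)) - 110)*(-5) = ((24 - 62) - 110)*(-5) = (-38 - 110)*(-5) = -148*(-5) = 740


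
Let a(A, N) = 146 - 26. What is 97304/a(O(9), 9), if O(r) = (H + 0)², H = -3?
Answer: 12163/15 ≈ 810.87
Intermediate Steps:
O(r) = 9 (O(r) = (-3 + 0)² = (-3)² = 9)
a(A, N) = 120
97304/a(O(9), 9) = 97304/120 = 97304*(1/120) = 12163/15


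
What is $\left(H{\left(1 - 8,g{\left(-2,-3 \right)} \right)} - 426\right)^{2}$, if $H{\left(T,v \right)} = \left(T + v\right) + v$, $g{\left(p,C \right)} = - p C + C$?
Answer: $203401$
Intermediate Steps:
$g{\left(p,C \right)} = C - C p$ ($g{\left(p,C \right)} = - C p + C = C - C p$)
$H{\left(T,v \right)} = T + 2 v$
$\left(H{\left(1 - 8,g{\left(-2,-3 \right)} \right)} - 426\right)^{2} = \left(\left(\left(1 - 8\right) + 2 \left(- 3 \left(1 - -2\right)\right)\right) - 426\right)^{2} = \left(\left(-7 + 2 \left(- 3 \left(1 + 2\right)\right)\right) - 426\right)^{2} = \left(\left(-7 + 2 \left(\left(-3\right) 3\right)\right) - 426\right)^{2} = \left(\left(-7 + 2 \left(-9\right)\right) - 426\right)^{2} = \left(\left(-7 - 18\right) - 426\right)^{2} = \left(-25 - 426\right)^{2} = \left(-451\right)^{2} = 203401$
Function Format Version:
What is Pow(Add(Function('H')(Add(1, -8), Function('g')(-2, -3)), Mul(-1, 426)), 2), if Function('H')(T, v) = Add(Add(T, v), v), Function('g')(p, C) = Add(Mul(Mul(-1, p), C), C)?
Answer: 203401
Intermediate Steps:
Function('g')(p, C) = Add(C, Mul(-1, C, p)) (Function('g')(p, C) = Add(Mul(-1, C, p), C) = Add(C, Mul(-1, C, p)))
Function('H')(T, v) = Add(T, Mul(2, v))
Pow(Add(Function('H')(Add(1, -8), Function('g')(-2, -3)), Mul(-1, 426)), 2) = Pow(Add(Add(Add(1, -8), Mul(2, Mul(-3, Add(1, Mul(-1, -2))))), Mul(-1, 426)), 2) = Pow(Add(Add(-7, Mul(2, Mul(-3, Add(1, 2)))), -426), 2) = Pow(Add(Add(-7, Mul(2, Mul(-3, 3))), -426), 2) = Pow(Add(Add(-7, Mul(2, -9)), -426), 2) = Pow(Add(Add(-7, -18), -426), 2) = Pow(Add(-25, -426), 2) = Pow(-451, 2) = 203401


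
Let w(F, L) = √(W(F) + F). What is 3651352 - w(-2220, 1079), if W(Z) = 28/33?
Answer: 3651352 - 4*I*√151041/33 ≈ 3.6514e+6 - 47.108*I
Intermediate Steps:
W(Z) = 28/33 (W(Z) = 28*(1/33) = 28/33)
w(F, L) = √(28/33 + F)
3651352 - w(-2220, 1079) = 3651352 - √(924 + 1089*(-2220))/33 = 3651352 - √(924 - 2417580)/33 = 3651352 - √(-2416656)/33 = 3651352 - 4*I*√151041/33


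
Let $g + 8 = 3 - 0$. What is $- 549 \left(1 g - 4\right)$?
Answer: $4941$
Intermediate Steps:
$g = -5$ ($g = -8 + \left(3 - 0\right) = -8 + \left(3 + 0\right) = -8 + 3 = -5$)
$- 549 \left(1 g - 4\right) = - 549 \left(1 \left(-5\right) - 4\right) = - 549 \left(-5 - 4\right) = \left(-549\right) \left(-9\right) = 4941$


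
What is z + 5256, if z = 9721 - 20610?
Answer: -5633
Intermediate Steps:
z = -10889
z + 5256 = -10889 + 5256 = -5633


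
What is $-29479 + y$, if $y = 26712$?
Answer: $-2767$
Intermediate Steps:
$-29479 + y = -29479 + 26712 = -2767$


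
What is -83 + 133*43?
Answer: 5636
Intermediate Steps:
-83 + 133*43 = -83 + 5719 = 5636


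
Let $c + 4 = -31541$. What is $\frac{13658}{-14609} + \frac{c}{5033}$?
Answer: $- \frac{75654517}{10503871} \approx -7.2025$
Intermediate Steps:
$c = -31545$ ($c = -4 - 31541 = -31545$)
$\frac{13658}{-14609} + \frac{c}{5033} = \frac{13658}{-14609} - \frac{31545}{5033} = 13658 \left(- \frac{1}{14609}\right) - \frac{31545}{5033} = - \frac{13658}{14609} - \frac{31545}{5033} = - \frac{75654517}{10503871}$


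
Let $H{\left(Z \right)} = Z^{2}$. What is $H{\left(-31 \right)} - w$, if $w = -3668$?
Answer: $4629$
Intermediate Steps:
$H{\left(-31 \right)} - w = \left(-31\right)^{2} - -3668 = 961 + 3668 = 4629$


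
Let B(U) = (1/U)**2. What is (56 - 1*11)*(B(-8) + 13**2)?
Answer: 486765/64 ≈ 7605.7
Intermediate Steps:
B(U) = U**(-2)
(56 - 1*11)*(B(-8) + 13**2) = (56 - 1*11)*((-8)**(-2) + 13**2) = (56 - 11)*(1/64 + 169) = 45*(10817/64) = 486765/64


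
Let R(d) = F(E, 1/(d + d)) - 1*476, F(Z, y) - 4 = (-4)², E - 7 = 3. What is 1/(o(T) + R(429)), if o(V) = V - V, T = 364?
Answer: -1/456 ≈ -0.0021930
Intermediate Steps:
E = 10 (E = 7 + 3 = 10)
F(Z, y) = 20 (F(Z, y) = 4 + (-4)² = 4 + 16 = 20)
o(V) = 0
R(d) = -456 (R(d) = 20 - 1*476 = 20 - 476 = -456)
1/(o(T) + R(429)) = 1/(0 - 456) = 1/(-456) = -1/456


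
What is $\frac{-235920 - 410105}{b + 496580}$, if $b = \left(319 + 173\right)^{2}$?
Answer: $- \frac{646025}{738644} \approx -0.87461$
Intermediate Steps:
$b = 242064$ ($b = 492^{2} = 242064$)
$\frac{-235920 - 410105}{b + 496580} = \frac{-235920 - 410105}{242064 + 496580} = - \frac{646025}{738644}$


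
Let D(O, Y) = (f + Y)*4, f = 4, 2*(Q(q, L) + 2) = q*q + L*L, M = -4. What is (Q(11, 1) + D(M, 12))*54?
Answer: 6642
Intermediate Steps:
Q(q, L) = -2 + L²/2 + q²/2 (Q(q, L) = -2 + (q*q + L*L)/2 = -2 + (q² + L²)/2 = -2 + (L² + q²)/2 = -2 + (L²/2 + q²/2) = -2 + L²/2 + q²/2)
D(O, Y) = 16 + 4*Y (D(O, Y) = (4 + Y)*4 = 16 + 4*Y)
(Q(11, 1) + D(M, 12))*54 = ((-2 + (½)*1² + (½)*11²) + (16 + 4*12))*54 = ((-2 + (½)*1 + (½)*121) + (16 + 48))*54 = ((-2 + ½ + 121/2) + 64)*54 = (59 + 64)*54 = 123*54 = 6642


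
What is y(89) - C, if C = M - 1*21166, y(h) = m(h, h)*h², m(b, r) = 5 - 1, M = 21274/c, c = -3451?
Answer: 182406624/3451 ≈ 52856.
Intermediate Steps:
M = -21274/3451 (M = 21274/(-3451) = 21274*(-1/3451) = -21274/3451 ≈ -6.1646)
m(b, r) = 4
y(h) = 4*h²
C = -73065140/3451 (C = -21274/3451 - 1*21166 = -21274/3451 - 21166 = -73065140/3451 ≈ -21172.)
y(89) - C = 4*89² - 1*(-73065140/3451) = 4*7921 + 73065140/3451 = 31684 + 73065140/3451 = 182406624/3451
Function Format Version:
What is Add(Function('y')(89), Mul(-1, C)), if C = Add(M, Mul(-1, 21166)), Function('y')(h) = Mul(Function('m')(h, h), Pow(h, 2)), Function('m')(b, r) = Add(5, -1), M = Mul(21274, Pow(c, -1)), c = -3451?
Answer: Rational(182406624, 3451) ≈ 52856.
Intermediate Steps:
M = Rational(-21274, 3451) (M = Mul(21274, Pow(-3451, -1)) = Mul(21274, Rational(-1, 3451)) = Rational(-21274, 3451) ≈ -6.1646)
Function('m')(b, r) = 4
Function('y')(h) = Mul(4, Pow(h, 2))
C = Rational(-73065140, 3451) (C = Add(Rational(-21274, 3451), Mul(-1, 21166)) = Add(Rational(-21274, 3451), -21166) = Rational(-73065140, 3451) ≈ -21172.)
Add(Function('y')(89), Mul(-1, C)) = Add(Mul(4, Pow(89, 2)), Mul(-1, Rational(-73065140, 3451))) = Add(Mul(4, 7921), Rational(73065140, 3451)) = Add(31684, Rational(73065140, 3451)) = Rational(182406624, 3451)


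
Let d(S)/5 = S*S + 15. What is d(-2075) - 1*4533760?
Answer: 16994440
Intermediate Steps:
d(S) = 75 + 5*S**2 (d(S) = 5*(S*S + 15) = 5*(S**2 + 15) = 5*(15 + S**2) = 75 + 5*S**2)
d(-2075) - 1*4533760 = (75 + 5*(-2075)**2) - 1*4533760 = (75 + 5*4305625) - 4533760 = (75 + 21528125) - 4533760 = 21528200 - 4533760 = 16994440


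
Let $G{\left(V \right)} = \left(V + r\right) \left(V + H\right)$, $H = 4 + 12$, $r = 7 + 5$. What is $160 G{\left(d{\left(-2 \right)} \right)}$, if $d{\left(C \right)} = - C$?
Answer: $40320$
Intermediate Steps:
$r = 12$
$H = 16$
$G{\left(V \right)} = \left(12 + V\right) \left(16 + V\right)$ ($G{\left(V \right)} = \left(V + 12\right) \left(V + 16\right) = \left(12 + V\right) \left(16 + V\right)$)
$160 G{\left(d{\left(-2 \right)} \right)} = 160 \left(192 + \left(\left(-1\right) \left(-2\right)\right)^{2} + 28 \left(\left(-1\right) \left(-2\right)\right)\right) = 160 \left(192 + 2^{2} + 28 \cdot 2\right) = 160 \left(192 + 4 + 56\right) = 160 \cdot 252 = 40320$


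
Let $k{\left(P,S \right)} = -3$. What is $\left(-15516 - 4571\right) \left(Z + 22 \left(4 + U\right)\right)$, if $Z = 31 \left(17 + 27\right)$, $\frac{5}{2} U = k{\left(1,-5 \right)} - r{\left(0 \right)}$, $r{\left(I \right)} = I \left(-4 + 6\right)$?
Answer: $- \frac{143180136}{5} \approx -2.8636 \cdot 10^{7}$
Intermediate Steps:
$r{\left(I \right)} = 2 I$ ($r{\left(I \right)} = I 2 = 2 I$)
$U = - \frac{6}{5}$ ($U = \frac{2 \left(-3 - 2 \cdot 0\right)}{5} = \frac{2 \left(-3 - 0\right)}{5} = \frac{2 \left(-3 + 0\right)}{5} = \frac{2}{5} \left(-3\right) = - \frac{6}{5} \approx -1.2$)
$Z = 1364$ ($Z = 31 \cdot 44 = 1364$)
$\left(-15516 - 4571\right) \left(Z + 22 \left(4 + U\right)\right) = \left(-15516 - 4571\right) \left(1364 + 22 \left(4 - \frac{6}{5}\right)\right) = - 20087 \left(1364 + 22 \cdot \frac{14}{5}\right) = - 20087 \left(1364 + \frac{308}{5}\right) = \left(-20087\right) \frac{7128}{5} = - \frac{143180136}{5}$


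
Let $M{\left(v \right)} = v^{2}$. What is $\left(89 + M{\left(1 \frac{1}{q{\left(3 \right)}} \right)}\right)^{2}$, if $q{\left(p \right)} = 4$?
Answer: $\frac{2030625}{256} \approx 7932.1$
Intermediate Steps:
$\left(89 + M{\left(1 \frac{1}{q{\left(3 \right)}} \right)}\right)^{2} = \left(89 + \left(1 \cdot \frac{1}{4}\right)^{2}\right)^{2} = \left(89 + \left(\frac{1}{4}\right)^{2}\right)^{2} = \left(89 + \frac{1}{16}\right)^{2} = \left(\frac{1425}{16}\right)^{2} = \frac{2030625}{256}$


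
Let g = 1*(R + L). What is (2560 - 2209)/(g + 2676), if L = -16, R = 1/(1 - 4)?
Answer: 1053/7979 ≈ 0.13197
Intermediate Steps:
R = -⅓ (R = 1/(-3) = -⅓ ≈ -0.33333)
g = -49/3 (g = 1*(-⅓ - 16) = 1*(-49/3) = -49/3 ≈ -16.333)
(2560 - 2209)/(g + 2676) = (2560 - 2209)/(-49/3 + 2676) = 351/(7979/3) = 351*(3/7979) = 1053/7979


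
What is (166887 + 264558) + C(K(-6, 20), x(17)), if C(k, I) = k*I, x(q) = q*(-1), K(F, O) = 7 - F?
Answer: 431224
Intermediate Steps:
x(q) = -q
C(k, I) = I*k
(166887 + 264558) + C(K(-6, 20), x(17)) = (166887 + 264558) + (-1*17)*(7 - 1*(-6)) = 431445 - 17*(7 + 6) = 431445 - 17*13 = 431445 - 221 = 431224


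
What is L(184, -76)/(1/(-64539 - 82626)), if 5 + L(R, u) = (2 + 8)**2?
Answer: -13980675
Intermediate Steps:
L(R, u) = 95 (L(R, u) = -5 + (2 + 8)**2 = -5 + 10**2 = -5 + 100 = 95)
L(184, -76)/(1/(-64539 - 82626)) = 95/(1/(-64539 - 82626)) = 95/(1/(-147165)) = 95/(-1/147165) = 95*(-147165) = -13980675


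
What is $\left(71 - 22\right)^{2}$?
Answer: $2401$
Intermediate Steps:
$\left(71 - 22\right)^{2} = 49^{2} = 2401$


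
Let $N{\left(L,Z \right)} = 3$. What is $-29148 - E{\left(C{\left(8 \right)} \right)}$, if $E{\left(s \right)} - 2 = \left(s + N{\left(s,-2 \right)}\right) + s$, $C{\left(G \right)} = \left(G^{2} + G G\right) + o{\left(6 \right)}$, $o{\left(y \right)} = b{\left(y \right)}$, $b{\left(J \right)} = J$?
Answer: $-29421$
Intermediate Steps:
$o{\left(y \right)} = y$
$C{\left(G \right)} = 6 + 2 G^{2}$ ($C{\left(G \right)} = \left(G^{2} + G G\right) + 6 = \left(G^{2} + G^{2}\right) + 6 = 2 G^{2} + 6 = 6 + 2 G^{2}$)
$E{\left(s \right)} = 5 + 2 s$ ($E{\left(s \right)} = 2 + \left(\left(s + 3\right) + s\right) = 2 + \left(\left(3 + s\right) + s\right) = 2 + \left(3 + 2 s\right) = 5 + 2 s$)
$-29148 - E{\left(C{\left(8 \right)} \right)} = -29148 - \left(5 + 2 \left(6 + 2 \cdot 8^{2}\right)\right) = -29148 - \left(5 + 2 \left(6 + 2 \cdot 64\right)\right) = -29148 - \left(5 + 2 \left(6 + 128\right)\right) = -29148 - \left(5 + 2 \cdot 134\right) = -29148 - \left(5 + 268\right) = -29148 - 273 = -29421$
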